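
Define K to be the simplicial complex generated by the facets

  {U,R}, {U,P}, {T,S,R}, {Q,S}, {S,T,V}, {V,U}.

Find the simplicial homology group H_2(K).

H_2 ≅ 0.

Order the vertices as P < Q < R < S < T < U < V. Listing each simplex with vertices in this order, K has dimension 2 with simplices:

  0-simplices (7): P, Q, R, S, T, U, V
  1-simplices (9): PU, QS, RS, RT, RU, ST, SV, TV, UV
  2-simplices (2): RST, STV

giving chain groups C_0 ≅ Z^7, C_1 ≅ Z^9, C_2 ≅ Z^2.

The boundary map ∂_1: C_1 → C_0 is given by ∂[p,q] = [q] − [p]. For instance
  ∂UV = V − U.
The 7×9 boundary matrix has rank 6 and Smith normal form diag(1,1,1,1,1,1).

The boundary map ∂_2: C_2 → C_1 sends each 2-simplex [p,q,r] to [q,r] − [p,r] + [p,q]. For instance
  ∂RST = ST − RT + RS,
  ∂STV = TV − SV + ST.
As a 9×2 matrix over Z this has rank 2, with invariant factors (1,1).

Computing H_k = (kernel of ∂_k) / (image of ∂_{k+1}):

  H_2: rank ker ∂_2 − rank ∂_3 = (2 − 2) − 0 = 0, and there is no ∂_3, so H_2 ≅ 0.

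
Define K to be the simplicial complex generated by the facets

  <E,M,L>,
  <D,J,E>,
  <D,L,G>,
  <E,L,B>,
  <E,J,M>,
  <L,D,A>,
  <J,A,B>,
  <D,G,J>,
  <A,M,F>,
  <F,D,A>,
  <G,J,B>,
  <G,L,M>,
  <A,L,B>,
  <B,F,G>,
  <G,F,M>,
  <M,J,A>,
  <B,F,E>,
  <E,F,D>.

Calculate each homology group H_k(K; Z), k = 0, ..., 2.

H_0 = Z,  H_1 = Z^2,  H_2 = Z.

Order the vertices as A < B < D < E < F < G < J < L < M. Listing each simplex with vertices in this order, K has dimension 2 with simplices:

  0-simplices (9): A, B, D, E, F, G, J, L, M
  1-simplices (27): AB, AD, AF, AJ, AL, AM, BE, BF, BG, BJ, BL, DE, DF, DG, DJ, DL, EF, EJ, EL, EM, FG, FM, GJ, GL, GM, JM, LM
  2-simplices (18): ABJ, ABL, ADF, ADL, AFM, AJM, BEF, BEL, BFG, BGJ, DEF, DEJ, DGJ, DGL, EJM, ELM, FGM, GLM

Hence C_0 ≅ Z^9, C_1 ≅ Z^27, C_2 ≅ Z^18.

Boundary ∂_1: C_1 → C_0 sends each edge [p,q] (with p < q) to q − p.
This gives a 9×27 integer matrix of rank 8; reducing to Smith normal form yields diagonal entries (1,1,1,1,1,1,1,1).

Boundary ∂_2: C_2 → C_1 sends each 2-simplex [p,q,r] to [q,r] − [p,r] + [p,q]. For instance
  ∂DEJ = EJ − DJ + DE,
  ∂AFM = FM − AM + AF.
This gives a 27×18 integer matrix of rank 17; reducing to Smith normal form yields diagonal entries (1,1,1,1,1,1,1,1,1,1,1,1,1,1,1,1,1).

Computing H_k = (kernel of ∂_k) / (image of ∂_{k+1}):

  H_0: rank C_0 − rank ∂_1 = 9 − 8 = 1, and the invariant factors of ∂_1 are all 1, so H_0 = Z.
  H_1: rank ker ∂_1 − rank ∂_2 = (27 − 8) − 17 = 2, and the invariant factors of ∂_2 are all 1, so H_1 = Z^2.
  H_2: rank ker ∂_2 − rank ∂_3 = (18 − 17) − 0 = 1, and there is no ∂_3, so H_2 = Z.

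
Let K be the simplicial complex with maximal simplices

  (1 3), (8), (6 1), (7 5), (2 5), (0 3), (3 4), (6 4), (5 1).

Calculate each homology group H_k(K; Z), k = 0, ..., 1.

H_0 = Z^2,  H_1 = Z.

We work with the vertex ordering 0 < 1 < 2 < 3 < 4 < 5 < 6 < 7 < 8. The simplices of K, each written with vertices in increasing order, are:

  0-simplices (9): [0], [1], [2], [3], [4], [5], [6], [7], [8]
  1-simplices (8): [0,3], [1,3], [1,5], [1,6], [2,5], [3,4], [4,6], [5,7]

Hence C_0 ≅ Z^9, C_1 ≅ Z^8.

The boundary map ∂_1: C_1 → C_0 maps an edge to its endpoints' difference, ∂[p,q] = q − p.
The 9×8 boundary matrix has rank 7 and Smith normal form diag(1,1,1,1,1,1,1).

From H_k ≅ ker(∂_k) / im(∂_{k+1}) we obtain:

  H_0: rank C_0 − rank ∂_1 = 9 − 7 = 2, and the invariant factors of ∂_1 are all 1, so H_0 = Z^2.
  H_1: rank ker ∂_1 − rank ∂_2 = (8 − 7) − 0 = 1, and there is no ∂_2, so H_1 = Z.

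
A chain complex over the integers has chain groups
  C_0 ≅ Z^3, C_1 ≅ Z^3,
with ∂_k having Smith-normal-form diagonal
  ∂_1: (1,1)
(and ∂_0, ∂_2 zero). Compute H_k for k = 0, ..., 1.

H_0: b_0 = 3 − 0 − 2 = 1; torsion from ∂_1 factors > 1: none. So H_0 = Z.
H_1: b_1 = 3 − 2 − 0 = 1; torsion from ∂_2 factors > 1: none. So H_1 = Z.

H_0 = Z,  H_1 = Z.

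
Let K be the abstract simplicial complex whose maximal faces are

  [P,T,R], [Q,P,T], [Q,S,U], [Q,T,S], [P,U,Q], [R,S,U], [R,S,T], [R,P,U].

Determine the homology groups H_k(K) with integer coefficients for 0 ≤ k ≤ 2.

H_0 = Z,  H_1 = 0,  H_2 = Z.

We work with the vertex ordering P < Q < R < S < T < U. The simplices of K, each written with vertices in increasing order, are:

  0-simplices (6): P, Q, R, S, T, U
  1-simplices (12): PQ, PR, PT, PU, QS, QT, QU, RS, RT, RU, ST, SU
  2-simplices (8): PQT, PQU, PRT, PRU, QST, QSU, RST, RSU

giving chain groups C_0 ≅ Z^6, C_1 ≅ Z^12, C_2 ≅ Z^8.

The boundary map ∂_1: C_1 → C_0 sends each edge [p,q] (with p < q) to q − p.
The resulting 6×12 matrix has rank 5, and its Smith normal form has invariant factors (1,1,1,1,1).

∂_2: C_2 → C_1 maps a triangle to the signed sum of its edges. For instance
  ∂PRT = RT − PT + PR,
  ∂PRU = RU − PU + PR.
As a 12×8 matrix over Z this has rank 7, with invariant factors (1,1,1,1,1,1,1).

Computing H_k = (kernel of ∂_k) / (image of ∂_{k+1}):

  H_0: rank C_0 − rank ∂_1 = 6 − 5 = 1, and the invariant factors of ∂_1 are all 1, so H_0 = Z.
  H_1: rank ker ∂_1 − rank ∂_2 = (12 − 5) − 7 = 0, and the invariant factors of ∂_2 are all 1, so H_1 = 0.
  H_2: rank ker ∂_2 − rank ∂_3 = (8 − 7) − 0 = 1, and there is no ∂_3, so H_2 = Z.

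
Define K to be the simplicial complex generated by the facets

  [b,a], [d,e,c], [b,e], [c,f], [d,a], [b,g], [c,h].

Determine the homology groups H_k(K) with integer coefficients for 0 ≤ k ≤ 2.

H_0 ≅ Z,  H_1 ≅ Z,  H_2 = 0.

Take the total order a < b < c < d < e < f < g < h on the vertex set. Then K (dimension 2) consists of the simplices:

  0-simplices (8): a, b, c, d, e, f, g, h
  1-simplices (9): ab, ad, be, bg, cd, ce, cf, ch, de
  2-simplices (1): cde

so the chain groups are C_0 ≅ Z^8, C_1 ≅ Z^9, C_2 ≅ Z^1.

The boundary map ∂_1: C_1 → C_0 maps an edge to its endpoints' difference, ∂[p,q] = q − p.
As a 8×9 matrix over Z this has rank 7, with invariant factors (1,1,1,1,1,1,1).

∂_2: C_2 → C_1 maps a triangle to the signed sum of its edges. For instance
  ∂cde = de − ce + cd.
The resulting 9×1 matrix has rank 1, and its Smith normal form has invariant factors (1).

Computing H_k = (kernel of ∂_k) / (image of ∂_{k+1}):

  H_0: rank C_0 − rank ∂_1 = 8 − 7 = 1, and the invariant factors of ∂_1 are all 1, so H_0 = Z.
  H_1: rank ker ∂_1 − rank ∂_2 = (9 − 7) − 1 = 1, and the invariant factors of ∂_2 are all 1, so H_1 = Z.
  H_2: rank ker ∂_2 − rank ∂_3 = (1 − 1) − 0 = 0, and there is no ∂_3, so H_2 = 0.

As a check, the Euler characteristic is 8 − 9 + 1 = 0, which agrees with 1 − 1 + 0 = 0.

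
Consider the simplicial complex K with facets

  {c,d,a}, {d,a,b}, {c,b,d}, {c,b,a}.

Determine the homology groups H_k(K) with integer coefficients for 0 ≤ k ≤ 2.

H_0 ≅ Z,  H_1 = 0,  H_2 ≅ Z.

We work with the vertex ordering a < b < c < d. The simplices of K, each written with vertices in increasing order, are:

  0-simplices (4): a, b, c, d
  1-simplices (6): ab, ac, ad, bc, bd, cd
  2-simplices (4): abc, abd, acd, bcd

so the chain groups are C_0 ≅ Z^4, C_1 ≅ Z^6, C_2 ≅ Z^4.

Boundary ∂_1: C_1 → C_0 is given by ∂[p,q] = [q] − [p]. For instance
  ∂bc = c − b.
This gives a 4×6 integer matrix of rank 3; reducing to Smith normal form yields diagonal entries (1,1,1).

∂_2: C_2 → C_1 maps a triangle to the signed sum of its edges. For instance
  ∂acd = cd − ad + ac,
  ∂abd = bd − ad + ab.
This gives a 6×4 integer matrix of rank 3; reducing to Smith normal form yields diagonal entries (1,1,1).

Now H_k = ker ∂_k / im ∂_{k+1}, so:

  H_0: rank C_0 − rank ∂_1 = 4 − 3 = 1, and the invariant factors of ∂_1 are all 1, so H_0 ≅ Z.
  H_1: rank ker ∂_1 − rank ∂_2 = (6 − 3) − 3 = 0, and the invariant factors of ∂_2 are all 1, so H_1 ≅ 0.
  H_2: rank ker ∂_2 − rank ∂_3 = (4 − 3) − 0 = 1, and there is no ∂_3, so H_2 ≅ Z.

(K is a triangulation of the 2-sphere S^2.)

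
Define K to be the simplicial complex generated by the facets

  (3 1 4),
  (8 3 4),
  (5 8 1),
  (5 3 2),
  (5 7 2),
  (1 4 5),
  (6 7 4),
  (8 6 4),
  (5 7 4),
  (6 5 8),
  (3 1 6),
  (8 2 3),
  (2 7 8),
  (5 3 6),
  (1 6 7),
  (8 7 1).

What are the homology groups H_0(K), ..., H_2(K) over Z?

H_0 ≅ Z,  H_1 ≅ Z^2,  H_2 ≅ Z.

Fix the vertex order 1 < 2 < 3 < 4 < 5 < 6 < 7 < 8 and write every simplex with vertices in increasing order. Then dim K = 2 and the simplices of K are:

  0-simplices (8): [1], [2], [3], [4], [5], [6], [7], [8]
  1-simplices (24): (24 of them)
  2-simplices (16): [1,3,4], [1,3,6], [1,4,5], [1,5,8], [1,6,7], [1,7,8], [2,3,5], [2,3,8], [2,5,7], [2,7,8], [3,4,8], [3,5,6], [4,5,7], [4,6,7], [4,6,8], [5,6,8]

giving chain groups C_0 ≅ Z^8, C_1 ≅ Z^24, C_2 ≅ Z^16.

The boundary map ∂_1: C_1 → C_0 maps an edge to its endpoints' difference, ∂[p,q] = q − p.
This gives a 8×24 integer matrix of rank 7; reducing to Smith normal form yields diagonal entries (1,1,1,1,1,1,1).

The boundary map ∂_2: C_2 → C_1 sends each 2-simplex [p,q,r] to [q,r] − [p,r] + [p,q]. For instance
  ∂[2,3,8] = [3,8] − [2,8] + [2,3],
  ∂[4,6,8] = [6,8] − [4,8] + [4,6].
This gives a 24×16 integer matrix of rank 15; reducing to Smith normal form yields diagonal entries (1,1,1,1,1,1,1,1,1,1,1,1,1,1,1).

From H_k ≅ ker(∂_k) / im(∂_{k+1}) we obtain:

  H_0: rank C_0 − rank ∂_1 = 8 − 7 = 1, and the invariant factors of ∂_1 are all 1, so H_0 = Z.
  H_1: rank ker ∂_1 − rank ∂_2 = (24 − 7) − 15 = 2, and the invariant factors of ∂_2 are all 1, so H_1 = Z^2.
  H_2: rank ker ∂_2 − rank ∂_3 = (16 − 15) − 0 = 1, and there is no ∂_3, so H_2 = Z.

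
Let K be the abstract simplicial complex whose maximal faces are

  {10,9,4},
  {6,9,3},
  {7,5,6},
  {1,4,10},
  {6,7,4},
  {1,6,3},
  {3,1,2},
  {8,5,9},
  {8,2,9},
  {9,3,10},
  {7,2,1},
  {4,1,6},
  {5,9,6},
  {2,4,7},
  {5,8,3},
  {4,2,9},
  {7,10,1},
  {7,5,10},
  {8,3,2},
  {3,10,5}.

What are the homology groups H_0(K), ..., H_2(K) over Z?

H_0 = Z,  H_1 = Z ⊕ Z/2,  H_2 = 0.

K has 10 vertices, 30 edges, 20 triangles.
rank ∂_0 = 0, rank ∂_1 = 9 ⇒ b_0 = 10 − 0 − 9 = 1; all invariant factors of ∂_1 are 1 so no torsion. So H_0 = Z.
rank ∂_1 = 9, rank ∂_2 = 20 ⇒ b_1 = 30 − 9 − 20 = 1; ∂_2 has invariant factor(s) [2] giving torsion. So H_1 = Z ⊕ Z/2.
rank ∂_2 = 20, rank ∂_3 = 0 ⇒ b_2 = 20 − 20 − 0 = 0. So H_2 = 0.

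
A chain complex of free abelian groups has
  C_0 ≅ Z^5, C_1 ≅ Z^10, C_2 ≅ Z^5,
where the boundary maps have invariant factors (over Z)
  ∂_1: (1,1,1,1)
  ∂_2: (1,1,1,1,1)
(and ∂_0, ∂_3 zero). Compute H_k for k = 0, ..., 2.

H_0 = Z,  H_1 = Z,  H_2 = 0.

H_0: b_0 = 5 − 0 − 4 = 1; torsion from ∂_1 factors > 1: none. So H_0 = Z.
H_1: b_1 = 10 − 4 − 5 = 1; torsion from ∂_2 factors > 1: none. So H_1 = Z.
H_2: b_2 = 5 − 5 − 0 = 0; torsion from ∂_3 factors > 1: none. So H_2 = 0.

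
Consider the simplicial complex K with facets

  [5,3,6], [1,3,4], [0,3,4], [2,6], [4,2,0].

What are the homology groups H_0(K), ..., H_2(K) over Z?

H_0 ≅ Z,  H_1 ≅ Z,  H_2 = 0.

Take the total order 0 < 1 < 2 < 3 < 4 < 5 < 6 on the vertex set. Then K (dimension 2) consists of the simplices:

  0-simplices (7): [0], [1], [2], [3], [4], [5], [6]
  1-simplices (11): [0,2], [0,3], [0,4], [1,3], [1,4], [2,4], [2,6], [3,4], [3,5], [3,6], [5,6]
  2-simplices (4): [0,2,4], [0,3,4], [1,3,4], [3,5,6]

giving chain groups C_0 ≅ Z^7, C_1 ≅ Z^11, C_2 ≅ Z^4.

∂_1: C_1 → C_0 is given by ∂[p,q] = [q] − [p]. For instance
  ∂[0,3] = [3] − [0].
The resulting 7×11 matrix has rank 6, and its Smith normal form has invariant factors (1,1,1,1,1,1).

Boundary ∂_2: C_2 → C_1 maps a triangle to the signed sum of its edges. For instance
  ∂[1,3,4] = [3,4] − [1,4] + [1,3],
  ∂[3,5,6] = [5,6] − [3,6] + [3,5].
This gives a 11×4 integer matrix of rank 4; reducing to Smith normal form yields diagonal entries (1,1,1,1).

Now H_k = ker ∂_k / im ∂_{k+1}, so:

  H_0: rank C_0 − rank ∂_1 = 7 − 6 = 1, and the invariant factors of ∂_1 are all 1, so H_0 ≅ Z.
  H_1: rank ker ∂_1 − rank ∂_2 = (11 − 6) − 4 = 1, and the invariant factors of ∂_2 are all 1, so H_1 ≅ Z.
  H_2: rank ker ∂_2 − rank ∂_3 = (4 − 4) − 0 = 0, and there is no ∂_3, so H_2 ≅ 0.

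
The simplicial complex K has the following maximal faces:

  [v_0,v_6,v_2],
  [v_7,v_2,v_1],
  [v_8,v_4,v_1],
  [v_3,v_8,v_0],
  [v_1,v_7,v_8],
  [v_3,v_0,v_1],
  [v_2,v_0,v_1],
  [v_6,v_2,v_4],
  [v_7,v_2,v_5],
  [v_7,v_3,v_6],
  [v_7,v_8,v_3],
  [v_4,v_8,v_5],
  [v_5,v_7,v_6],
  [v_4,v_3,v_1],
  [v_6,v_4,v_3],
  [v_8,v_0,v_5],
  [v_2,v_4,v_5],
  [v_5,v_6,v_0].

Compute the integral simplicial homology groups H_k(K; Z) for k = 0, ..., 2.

K has 9 vertices, 27 edges, 18 triangles.
rank ∂_0 = 0, rank ∂_1 = 8 ⇒ b_0 = 9 − 0 − 8 = 1; all invariant factors of ∂_1 are 1 so no torsion. So H_0 = Z.
rank ∂_1 = 8, rank ∂_2 = 18 ⇒ b_1 = 27 − 8 − 18 = 1; ∂_2 has invariant factor(s) [2] giving torsion. So H_1 = Z ⊕ Z/2.
rank ∂_2 = 18, rank ∂_3 = 0 ⇒ b_2 = 18 − 18 − 0 = 0. So H_2 = 0.

H_0 ≅ Z,  H_1 ≅ Z ⊕ Z/2,  H_2 = 0.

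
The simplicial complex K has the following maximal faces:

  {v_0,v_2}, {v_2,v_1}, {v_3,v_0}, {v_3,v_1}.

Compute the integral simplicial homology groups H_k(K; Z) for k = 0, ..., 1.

We work with the vertex ordering v_0 < v_1 < v_2 < v_3. The simplices of K, each written with vertices in increasing order, are:

  0-simplices (4): [v_0], [v_1], [v_2], [v_3]
  1-simplices (4): [v_0,v_2], [v_0,v_3], [v_1,v_2], [v_1,v_3]

so the chain groups are C_0 ≅ Z^4, C_1 ≅ Z^4.

∂_1: C_1 → C_0 maps an edge to its endpoints' difference, ∂[p,q] = q − p.
The resulting 4×4 matrix has rank 3, and its Smith normal form has invariant factors (1,1,1).

Reading off H_k = ker ∂_k / im ∂_{k+1}:

  H_0: rank C_0 − rank ∂_1 = 4 − 3 = 1, and the invariant factors of ∂_1 are all 1, so H_0 = Z.
  H_1: rank ker ∂_1 − rank ∂_2 = (4 − 3) − 0 = 1, and there is no ∂_2, so H_1 = Z.

H_0 = Z,  H_1 = Z.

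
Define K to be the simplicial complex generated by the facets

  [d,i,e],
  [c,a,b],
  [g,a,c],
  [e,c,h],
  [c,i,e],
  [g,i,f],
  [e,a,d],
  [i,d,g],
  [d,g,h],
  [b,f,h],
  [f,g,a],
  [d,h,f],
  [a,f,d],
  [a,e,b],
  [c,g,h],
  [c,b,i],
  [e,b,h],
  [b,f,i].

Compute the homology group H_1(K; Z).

Order the vertices as a < b < c < d < e < f < g < h < i. Listing each simplex with vertices in this order, K has dimension 2 with simplices:

  0-simplices (9): a, b, c, d, e, f, g, h, i
  1-simplices (27): ab, ac, ad, ae, af, ag, bc, be, bf, bh, bi, ce, cg, ch, ci, de, df, dg, dh, di, eh, ei, fg, fh, fi, gh, gi
  2-simplices (18): abc, abe, acg, ade, adf, afg, bci, beh, bfh, bfi, ceh, cei, cgh, dei, dfh, dgh, dgi, fgi

Hence C_0 ≅ Z^9, C_1 ≅ Z^27, C_2 ≅ Z^18.

Boundary ∂_1: C_1 → C_0 sends each edge [p,q] (with p < q) to q − p.
As a 9×27 matrix over Z this has rank 8, with invariant factors (1,1,1,1,1,1,1,1).

Boundary ∂_2: C_2 → C_1 maps a triangle to the signed sum of its edges. For instance
  ∂ade = de − ae + ad,
  ∂acg = cg − ag + ac.
As a 27×18 matrix over Z this has rank 18, with invariant factors (1,1,1,1,1,1,1,1,1,1,1,1,1,1,1,1,1,2).

From H_k ≅ ker(∂_k) / im(∂_{k+1}) we obtain:

  H_1: rank ker ∂_1 − rank ∂_2 = (27 − 8) − 18 = 1, and ∂_2 has invariant factor 2 > 1, so H_1 ≅ Z ⊕ Z_2.

H_1 = Z ⊕ Z_2.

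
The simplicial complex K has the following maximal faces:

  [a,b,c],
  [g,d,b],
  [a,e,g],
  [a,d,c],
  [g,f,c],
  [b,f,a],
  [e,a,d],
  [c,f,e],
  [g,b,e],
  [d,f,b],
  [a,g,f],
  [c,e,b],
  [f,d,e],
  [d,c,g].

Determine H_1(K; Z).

H_1 = Z^2.

We work with the vertex ordering a < b < c < d < e < f < g. The simplices of K, each written with vertices in increasing order, are:

  0-simplices (7): a, b, c, d, e, f, g
  1-simplices (21): ab, ac, ad, ae, af, ag, bc, bd, be, bf, bg, cd, ce, cf, cg, de, df, dg, ef, eg, fg
  2-simplices (14): abc, abf, acd, ade, aeg, afg, bce, bdf, bdg, beg, cdg, cef, cfg, def

so the chain groups are C_0 ≅ Z^7, C_1 ≅ Z^21, C_2 ≅ Z^14.

∂_1: C_1 → C_0 is given by ∂[p,q] = [q] − [p]. For instance
  ∂cd = d − c.
The 7×21 boundary matrix has rank 6 and Smith normal form diag(1,1,1,1,1,1).

The boundary map ∂_2: C_2 → C_1 acts by ∂[p,q,r] = [q,r] − [p,r] + [p,q]. For instance
  ∂beg = eg − bg + be,
  ∂acd = cd − ad + ac.
The 21×14 boundary matrix has rank 13 and Smith normal form diag(1,1,1,1,1,1,1,1,1,1,1,1,1).

Reading off H_k = ker ∂_k / im ∂_{k+1}:

  H_1: rank ker ∂_1 − rank ∂_2 = (21 − 6) − 13 = 2, and the invariant factors of ∂_2 are all 1, so H_1 = Z^2.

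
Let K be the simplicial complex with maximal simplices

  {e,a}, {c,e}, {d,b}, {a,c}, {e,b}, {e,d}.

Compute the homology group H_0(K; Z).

Take the total order a < b < c < d < e on the vertex set. Then K (dimension 1) consists of the simplices:

  0-simplices (5): a, b, c, d, e
  1-simplices (6): ac, ae, bd, be, ce, de

Hence C_0 ≅ Z^5, C_1 ≅ Z^6.

Boundary ∂_1: C_1 → C_0 sends each edge [p,q] (with p < q) to q − p. For instance
  ∂be = e − b.
The 5×6 boundary matrix has rank 4 and Smith normal form diag(1,1,1,1).

Now H_k = ker ∂_k / im ∂_{k+1}, so:

  H_0: rank C_0 − rank ∂_1 = 5 − 4 = 1, and the invariant factors of ∂_1 are all 1, so H_0 ≅ Z.

H_0 = Z.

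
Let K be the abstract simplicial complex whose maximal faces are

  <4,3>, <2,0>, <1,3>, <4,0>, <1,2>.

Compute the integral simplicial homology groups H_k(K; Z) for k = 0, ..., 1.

We work with the vertex ordering 0 < 1 < 2 < 3 < 4. The simplices of K, each written with vertices in increasing order, are:

  0-simplices (5): [0], [1], [2], [3], [4]
  1-simplices (5): [0,2], [0,4], [1,2], [1,3], [3,4]

so the chain groups are C_0 ≅ Z^5, C_1 ≅ Z^5.

∂_1: C_1 → C_0 is given by ∂[p,q] = [q] − [p]. For instance
  ∂[1,3] = [3] − [1].
The resulting 5×5 matrix has rank 4, and its Smith normal form has invariant factors (1,1,1,1).

Computing H_k = (kernel of ∂_k) / (image of ∂_{k+1}):

  H_0: rank C_0 − rank ∂_1 = 5 − 4 = 1, and the invariant factors of ∂_1 are all 1, so H_0 ≅ Z.
  H_1: rank ker ∂_1 − rank ∂_2 = (5 − 4) − 0 = 1, and there is no ∂_2, so H_1 ≅ Z.

H_0 ≅ Z,  H_1 ≅ Z.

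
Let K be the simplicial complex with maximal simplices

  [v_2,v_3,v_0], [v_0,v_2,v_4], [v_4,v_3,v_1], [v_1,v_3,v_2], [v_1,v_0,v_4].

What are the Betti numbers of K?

b_0 = 1, b_1 = 1, b_2 = 0.

Fix the vertex order v_0 < v_1 < v_2 < v_3 < v_4 and write every simplex with vertices in increasing order. Then dim K = 2 and the simplices of K are:

  0-simplices (5): [v_0], [v_1], [v_2], [v_3], [v_4]
  1-simplices (10): [v_0,v_1], [v_0,v_2], [v_0,v_3], [v_0,v_4], [v_1,v_2], [v_1,v_3], [v_1,v_4], [v_2,v_3], [v_2,v_4], [v_3,v_4]
  2-simplices (5): [v_0,v_1,v_4], [v_0,v_2,v_3], [v_0,v_2,v_4], [v_1,v_2,v_3], [v_1,v_3,v_4]

Hence C_0 ≅ Z^5, C_1 ≅ Z^10, C_2 ≅ Z^5.

Boundary ∂_1: C_1 → C_0 is given by ∂[p,q] = [q] − [p]. For instance
  ∂[v_1,v_2] = [v_2] − [v_1].
This gives a 5×10 integer matrix of rank 4; reducing to Smith normal form yields diagonal entries (1,1,1,1).

∂_2: C_2 → C_1 maps a triangle to the signed sum of its edges. For instance
  ∂[v_1,v_2,v_3] = [v_2,v_3] − [v_1,v_3] + [v_1,v_2],
  ∂[v_0,v_2,v_3] = [v_2,v_3] − [v_0,v_3] + [v_0,v_2].
This gives a 10×5 integer matrix of rank 5; reducing to Smith normal form yields diagonal entries (1,1,1,1,1).

Now H_k = ker ∂_k / im ∂_{k+1}, so:

  H_0: rank C_0 − rank ∂_1 = 5 − 4 = 1, and the invariant factors of ∂_1 are all 1, so H_0 ≅ Z.
  H_1: rank ker ∂_1 − rank ∂_2 = (10 − 4) − 5 = 1, and the invariant factors of ∂_2 are all 1, so H_1 ≅ Z.
  H_2: rank ker ∂_2 − rank ∂_3 = (5 − 5) − 0 = 0, and there is no ∂_3, so H_2 ≅ 0.

(K is a triangulation of the Möbius band.)

Hence the Betti numbers are b_0 = 1, b_1 = 1, b_2 = 0.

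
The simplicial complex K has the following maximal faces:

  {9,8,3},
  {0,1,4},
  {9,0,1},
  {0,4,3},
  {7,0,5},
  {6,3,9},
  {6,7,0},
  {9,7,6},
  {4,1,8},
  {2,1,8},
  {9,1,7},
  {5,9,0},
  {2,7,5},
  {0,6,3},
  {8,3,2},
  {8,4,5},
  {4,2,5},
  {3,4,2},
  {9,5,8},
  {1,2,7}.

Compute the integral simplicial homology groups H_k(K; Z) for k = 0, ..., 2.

Take the total order 0 < 1 < 2 < 3 < 4 < 5 < 6 < 7 < 8 < 9 on the vertex set. Then K (dimension 2) consists of the simplices:

  0-simplices (10): [0], [1], [2], [3], [4], [5], [6], [7], [8], [9]
  1-simplices (30): (30 of them)
  2-simplices (20): (20 of them)

Hence C_0 ≅ Z^10, C_1 ≅ Z^30, C_2 ≅ Z^20.

∂_1: C_1 → C_0 sends each edge [p,q] (with p < q) to q − p.
The resulting 10×30 matrix has rank 9, and its Smith normal form has invariant factors (1,1,1,1,1,1,1,1,1).

The boundary map ∂_2: C_2 → C_1 acts by ∂[p,q,r] = [q,r] − [p,r] + [p,q]. For instance
  ∂[1,2,8] = [2,8] − [1,8] + [1,2],
  ∂[0,1,4] = [1,4] − [0,4] + [0,1].
The resulting 30×20 matrix has rank 20, and its Smith normal form has invariant factors (1,1,1,1,1,1,1,1,1,1,1,1,1,1,1,1,1,1,1,2).

Now H_k = ker ∂_k / im ∂_{k+1}, so:

  H_0: rank C_0 − rank ∂_1 = 10 − 9 = 1, and the invariant factors of ∂_1 are all 1, so H_0 ≅ Z.
  H_1: rank ker ∂_1 − rank ∂_2 = (30 − 9) − 20 = 1, and ∂_2 has invariant factor 2 > 1, so H_1 ≅ Z ⊕ Z/2.
  H_2: rank ker ∂_2 − rank ∂_3 = (20 − 20) − 0 = 0, and there is no ∂_3, so H_2 ≅ 0.

As a check, the Euler characteristic is 10 − 30 + 20 = 0, which agrees with 1 − 1 + 0 = 0.

H_0 ≅ Z,  H_1 ≅ Z ⊕ Z/2,  H_2 = 0.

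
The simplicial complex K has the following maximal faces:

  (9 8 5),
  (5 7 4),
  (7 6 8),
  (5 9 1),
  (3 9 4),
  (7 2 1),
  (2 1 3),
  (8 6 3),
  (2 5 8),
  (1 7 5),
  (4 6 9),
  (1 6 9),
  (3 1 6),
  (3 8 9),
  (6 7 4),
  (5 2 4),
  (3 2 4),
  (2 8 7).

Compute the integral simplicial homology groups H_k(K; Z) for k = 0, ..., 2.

H_0 ≅ Z,  H_1 ≅ Z × Z/2,  H_2 = 0.

Order the vertices as 1 < 2 < 3 < 4 < 5 < 6 < 7 < 8 < 9. Listing each simplex with vertices in this order, K has dimension 2 with simplices:

  0-simplices (9): [1], [2], [3], [4], [5], [6], [7], [8], [9]
  1-simplices (27): (27 of them)
  2-simplices (18): [1,2,3], [1,2,7], [1,3,6], [1,5,7], [1,5,9], [1,6,9], [2,3,4], [2,4,5], [2,5,8], [2,7,8], [3,4,9], [3,6,8], [3,8,9], [4,5,7], [4,6,7], [4,6,9], [5,8,9], [6,7,8]

giving chain groups C_0 ≅ Z^9, C_1 ≅ Z^27, C_2 ≅ Z^18.

∂_1: C_1 → C_0 sends each edge [p,q] (with p < q) to q − p. For instance
  ∂[6,9] = [9] − [6].
As a 9×27 matrix over Z this has rank 8, with invariant factors (1,1,1,1,1,1,1,1).

∂_2: C_2 → C_1 sends each 2-simplex [p,q,r] to [q,r] − [p,r] + [p,q]. For instance
  ∂[1,5,9] = [5,9] − [1,9] + [1,5],
  ∂[2,3,4] = [3,4] − [2,4] + [2,3].
This gives a 27×18 integer matrix of rank 18; reducing to Smith normal form yields diagonal entries (1,1,1,1,1,1,1,1,1,1,1,1,1,1,1,1,1,2).

Computing H_k = (kernel of ∂_k) / (image of ∂_{k+1}):

  H_0: rank C_0 − rank ∂_1 = 9 − 8 = 1, and the invariant factors of ∂_1 are all 1, so H_0 = Z.
  H_1: rank ker ∂_1 − rank ∂_2 = (27 − 8) − 18 = 1, and ∂_2 has invariant factor 2 > 1, so H_1 = Z × Z/2.
  H_2: rank ker ∂_2 − rank ∂_3 = (18 − 18) − 0 = 0, and there is no ∂_3, so H_2 = 0.

As a check, the Euler characteristic is 9 − 27 + 18 = 0, which agrees with 1 − 1 + 0 = 0.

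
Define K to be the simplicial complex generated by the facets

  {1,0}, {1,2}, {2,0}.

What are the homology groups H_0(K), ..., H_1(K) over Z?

Fix the vertex order 0 < 1 < 2 and write every simplex with vertices in increasing order. Then dim K = 1 and the simplices of K are:

  0-simplices (3): [0], [1], [2]
  1-simplices (3): [0,1], [0,2], [1,2]

giving chain groups C_0 ≅ Z^3, C_1 ≅ Z^3.

The boundary map ∂_1: C_1 → C_0 maps an edge to its endpoints' difference, ∂[p,q] = q − p. For instance
  ∂[0,2] = [2] − [0].
The resulting 3×3 matrix has rank 2, and its Smith normal form has invariant factors (1,1).

Reading off H_k = ker ∂_k / im ∂_{k+1}:

  H_0: rank C_0 − rank ∂_1 = 3 − 2 = 1, and the invariant factors of ∂_1 are all 1, so H_0 ≅ Z.
  H_1: rank ker ∂_1 − rank ∂_2 = (3 − 2) − 0 = 1, and there is no ∂_2, so H_1 ≅ Z.

H_0 = Z,  H_1 = Z.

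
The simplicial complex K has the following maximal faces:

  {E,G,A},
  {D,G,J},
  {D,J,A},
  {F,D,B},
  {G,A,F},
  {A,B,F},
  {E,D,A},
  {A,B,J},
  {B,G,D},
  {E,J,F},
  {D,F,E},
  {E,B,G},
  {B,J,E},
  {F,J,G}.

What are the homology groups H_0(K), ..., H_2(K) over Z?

Order the vertices as A < B < D < E < F < G < J. Listing each simplex with vertices in this order, K has dimension 2 with simplices:

  0-simplices (7): A, B, D, E, F, G, J
  1-simplices (21): AB, AD, AE, AF, AG, AJ, BD, BE, BF, BG, BJ, DE, DF, DG, DJ, EF, EG, EJ, FG, FJ, GJ
  2-simplices (14): ABF, ABJ, ADE, ADJ, AEG, AFG, BDF, BDG, BEG, BEJ, DEF, DGJ, EFJ, FGJ

Hence C_0 ≅ Z^7, C_1 ≅ Z^21, C_2 ≅ Z^14.

The boundary map ∂_1: C_1 → C_0 is given by ∂[p,q] = [q] − [p]. For instance
  ∂DG = G − D.
The 7×21 boundary matrix has rank 6 and Smith normal form diag(1,1,1,1,1,1).

∂_2: C_2 → C_1 maps a triangle to the signed sum of its edges. For instance
  ∂BDF = DF − BF + BD,
  ∂AFG = FG − AG + AF.
This gives a 21×14 integer matrix of rank 13; reducing to Smith normal form yields diagonal entries (1,1,1,1,1,1,1,1,1,1,1,1,1).

Reading off H_k = ker ∂_k / im ∂_{k+1}:

  H_0: rank C_0 − rank ∂_1 = 7 − 6 = 1, and the invariant factors of ∂_1 are all 1, so H_0 = Z.
  H_1: rank ker ∂_1 − rank ∂_2 = (21 − 6) − 13 = 2, and the invariant factors of ∂_2 are all 1, so H_1 = Z^2.
  H_2: rank ker ∂_2 − rank ∂_3 = (14 − 13) − 0 = 1, and there is no ∂_3, so H_2 = Z.

(K is a triangulation of the torus T^2.)

H_0 ≅ Z,  H_1 ≅ Z^2,  H_2 ≅ Z.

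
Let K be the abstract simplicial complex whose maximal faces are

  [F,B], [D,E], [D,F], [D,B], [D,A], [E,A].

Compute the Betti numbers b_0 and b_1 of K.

b_0 = 1, b_1 = 2.

We work with the vertex ordering A < B < D < E < F. The simplices of K, each written with vertices in increasing order, are:

  0-simplices (5): A, B, D, E, F
  1-simplices (6): AD, AE, BD, BF, DE, DF

Hence C_0 ≅ Z^5, C_1 ≅ Z^6.

∂_1: C_1 → C_0 sends each edge [p,q] (with p < q) to q − p.
The 5×6 boundary matrix has rank 4 and Smith normal form diag(1,1,1,1).

Reading off H_k = ker ∂_k / im ∂_{k+1}:

  H_0: rank C_0 − rank ∂_1 = 5 − 4 = 1, and the invariant factors of ∂_1 are all 1, so H_0 ≅ Z.
  H_1: rank ker ∂_1 − rank ∂_2 = (6 − 4) − 0 = 2, and there is no ∂_2, so H_1 ≅ Z^2.

Hence the Betti numbers are b_0 = 1, b_1 = 2.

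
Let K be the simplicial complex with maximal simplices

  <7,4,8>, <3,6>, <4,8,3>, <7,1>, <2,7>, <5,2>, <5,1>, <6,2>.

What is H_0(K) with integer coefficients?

We work with the vertex ordering 1 < 2 < 3 < 4 < 5 < 6 < 7 < 8. The simplices of K, each written with vertices in increasing order, are:

  0-simplices (8): [1], [2], [3], [4], [5], [6], [7], [8]
  1-simplices (11): [1,5], [1,7], [2,5], [2,6], [2,7], [3,4], [3,6], [3,8], [4,7], [4,8], [7,8]
  2-simplices (2): [3,4,8], [4,7,8]

giving chain groups C_0 ≅ Z^8, C_1 ≅ Z^11, C_2 ≅ Z^2.

The boundary map ∂_1: C_1 → C_0 sends each edge [p,q] (with p < q) to q − p.
This gives a 8×11 integer matrix of rank 7; reducing to Smith normal form yields diagonal entries (1,1,1,1,1,1,1).

∂_2: C_2 → C_1 acts by ∂[p,q,r] = [q,r] − [p,r] + [p,q]. For instance
  ∂[3,4,8] = [4,8] − [3,8] + [3,4],
  ∂[4,7,8] = [7,8] − [4,8] + [4,7].
The resulting 11×2 matrix has rank 2, and its Smith normal form has invariant factors (1,1).

Computing H_k = (kernel of ∂_k) / (image of ∂_{k+1}):

  H_0: rank C_0 − rank ∂_1 = 8 − 7 = 1, and the invariant factors of ∂_1 are all 1, so H_0 = Z.

H_0 = Z.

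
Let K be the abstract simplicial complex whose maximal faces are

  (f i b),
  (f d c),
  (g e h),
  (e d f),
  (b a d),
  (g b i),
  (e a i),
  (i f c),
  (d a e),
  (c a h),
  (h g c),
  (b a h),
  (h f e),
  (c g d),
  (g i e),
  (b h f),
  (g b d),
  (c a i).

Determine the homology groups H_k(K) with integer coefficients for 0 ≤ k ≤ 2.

H_0 = Z,  H_1 = Z^2,  H_2 = Z.

We work with the vertex ordering a < b < c < d < e < f < g < h < i. The simplices of K, each written with vertices in increasing order, are:

  0-simplices (9): a, b, c, d, e, f, g, h, i
  1-simplices (27): ab, ac, ad, ae, ah, ai, bd, bf, bg, bh, bi, cd, cf, cg, ch, ci, de, df, dg, ef, eg, eh, ei, fh, fi, gh, gi
  2-simplices (18): abd, abh, ach, aci, ade, aei, bdg, bfh, bfi, bgi, cdf, cdg, cfi, cgh, def, efh, egh, egi

so the chain groups are C_0 ≅ Z^9, C_1 ≅ Z^27, C_2 ≅ Z^18.

Boundary ∂_1: C_1 → C_0 is given by ∂[p,q] = [q] − [p]. For instance
  ∂ae = e − a.
This gives a 9×27 integer matrix of rank 8; reducing to Smith normal form yields diagonal entries (1,1,1,1,1,1,1,1).

The boundary map ∂_2: C_2 → C_1 maps a triangle to the signed sum of its edges. For instance
  ∂abd = bd − ad + ab,
  ∂bfh = fh − bh + bf.
The 27×18 boundary matrix has rank 17 and Smith normal form diag(1,1,1,1,1,1,1,1,1,1,1,1,1,1,1,1,1).

Reading off H_k = ker ∂_k / im ∂_{k+1}:

  H_0: rank C_0 − rank ∂_1 = 9 − 8 = 1, and the invariant factors of ∂_1 are all 1, so H_0 ≅ Z.
  H_1: rank ker ∂_1 − rank ∂_2 = (27 − 8) − 17 = 2, and the invariant factors of ∂_2 are all 1, so H_1 ≅ Z^2.
  H_2: rank ker ∂_2 − rank ∂_3 = (18 − 17) − 0 = 1, and there is no ∂_3, so H_2 ≅ Z.

As a check, the Euler characteristic is 9 − 27 + 18 = 0, which agrees with 1 − 2 + 1 = 0.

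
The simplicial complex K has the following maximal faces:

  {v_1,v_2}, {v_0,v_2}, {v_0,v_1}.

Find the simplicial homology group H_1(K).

We work with the vertex ordering v_0 < v_1 < v_2. The simplices of K, each written with vertices in increasing order, are:

  0-simplices (3): [v_0], [v_1], [v_2]
  1-simplices (3): [v_0,v_1], [v_0,v_2], [v_1,v_2]

giving chain groups C_0 ≅ Z^3, C_1 ≅ Z^3.

∂_1: C_1 → C_0 is given by ∂[p,q] = [q] − [p].
This gives a 3×3 integer matrix of rank 2; reducing to Smith normal form yields diagonal entries (1,1).

Computing H_k = (kernel of ∂_k) / (image of ∂_{k+1}):

  H_1: rank ker ∂_1 − rank ∂_2 = (3 − 2) − 0 = 1, and there is no ∂_2, so H_1 = Z.

H_1 ≅ Z.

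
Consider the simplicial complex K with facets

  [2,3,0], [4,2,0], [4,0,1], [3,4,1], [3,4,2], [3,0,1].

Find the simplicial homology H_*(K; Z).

Take the total order 0 < 1 < 2 < 3 < 4 on the vertex set. Then K (dimension 2) consists of the simplices:

  0-simplices (5): [0], [1], [2], [3], [4]
  1-simplices (9): [0,1], [0,2], [0,3], [0,4], [1,3], [1,4], [2,3], [2,4], [3,4]
  2-simplices (6): [0,1,3], [0,1,4], [0,2,3], [0,2,4], [1,3,4], [2,3,4]

giving chain groups C_0 ≅ Z^5, C_1 ≅ Z^9, C_2 ≅ Z^6.

Boundary ∂_1: C_1 → C_0 maps an edge to its endpoints' difference, ∂[p,q] = q − p. For instance
  ∂[1,4] = [4] − [1].
As a 5×9 matrix over Z this has rank 4, with invariant factors (1,1,1,1).

The boundary map ∂_2: C_2 → C_1 maps a triangle to the signed sum of its edges. For instance
  ∂[2,3,4] = [3,4] − [2,4] + [2,3],
  ∂[0,2,3] = [2,3] − [0,3] + [0,2].
This gives a 9×6 integer matrix of rank 5; reducing to Smith normal form yields diagonal entries (1,1,1,1,1).

From H_k ≅ ker(∂_k) / im(∂_{k+1}) we obtain:

  H_0: rank C_0 − rank ∂_1 = 5 − 4 = 1, and the invariant factors of ∂_1 are all 1, so H_0 ≅ Z.
  H_1: rank ker ∂_1 − rank ∂_2 = (9 − 4) − 5 = 0, and the invariant factors of ∂_2 are all 1, so H_1 ≅ 0.
  H_2: rank ker ∂_2 − rank ∂_3 = (6 − 5) − 0 = 1, and there is no ∂_3, so H_2 ≅ Z.

H_0 = Z,  H_1 = 0,  H_2 = Z.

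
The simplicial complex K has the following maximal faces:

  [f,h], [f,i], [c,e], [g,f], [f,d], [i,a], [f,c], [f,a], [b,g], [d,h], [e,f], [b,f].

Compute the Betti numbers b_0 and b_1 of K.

b_0 = 1, b_1 = 4.

Fix the vertex order a < b < c < d < e < f < g < h < i and write every simplex with vertices in increasing order. Then dim K = 1 and the simplices of K are:

  0-simplices (9): a, b, c, d, e, f, g, h, i
  1-simplices (12): af, ai, bf, bg, ce, cf, df, dh, ef, fg, fh, fi

giving chain groups C_0 ≅ Z^9, C_1 ≅ Z^12.

∂_1: C_1 → C_0 sends each edge [p,q] (with p < q) to q − p.
This gives a 9×12 integer matrix of rank 8; reducing to Smith normal form yields diagonal entries (1,1,1,1,1,1,1,1).

From H_k ≅ ker(∂_k) / im(∂_{k+1}) we obtain:

  H_0: rank C_0 − rank ∂_1 = 9 − 8 = 1, and the invariant factors of ∂_1 are all 1, so H_0 = Z.
  H_1: rank ker ∂_1 − rank ∂_2 = (12 − 8) − 0 = 4, and there is no ∂_2, so H_1 = Z^4.

Hence the Betti numbers are b_0 = 1, b_1 = 4.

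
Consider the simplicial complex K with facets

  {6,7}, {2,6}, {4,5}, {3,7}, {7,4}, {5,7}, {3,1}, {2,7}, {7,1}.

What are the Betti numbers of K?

Fix the vertex order 1 < 2 < 3 < 4 < 5 < 6 < 7 and write every simplex with vertices in increasing order. Then dim K = 1 and the simplices of K are:

  0-simplices (7): [1], [2], [3], [4], [5], [6], [7]
  1-simplices (9): [1,3], [1,7], [2,6], [2,7], [3,7], [4,5], [4,7], [5,7], [6,7]

Hence C_0 ≅ Z^7, C_1 ≅ Z^9.

The boundary map ∂_1: C_1 → C_0 maps an edge to its endpoints' difference, ∂[p,q] = q − p.
The 7×9 boundary matrix has rank 6 and Smith normal form diag(1,1,1,1,1,1).

From H_k ≅ ker(∂_k) / im(∂_{k+1}) we obtain:

  H_0: rank C_0 − rank ∂_1 = 7 − 6 = 1, and the invariant factors of ∂_1 are all 1, so H_0 ≅ Z.
  H_1: rank ker ∂_1 − rank ∂_2 = (9 − 6) − 0 = 3, and there is no ∂_2, so H_1 ≅ Z^3.

As a check, the Euler characteristic is 7 − 9 = -2, which agrees with 1 − 3 = -2.

Hence the Betti numbers are b_0 = 1, b_1 = 3.

b_0 = 1, b_1 = 3.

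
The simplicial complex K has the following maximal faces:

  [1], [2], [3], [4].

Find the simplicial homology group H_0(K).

H_0 = Z^4.

Fix the vertex order 1 < 2 < 3 < 4 and write every simplex with vertices in increasing order. Then dim K = 0 and the simplices of K are:

  0-simplices (4): [1], [2], [3], [4]

Hence C_0 ≅ Z^4.

Reading off H_k = ker ∂_k / im ∂_{k+1}:

  H_0: rank C_0 − rank ∂_1 = 4 − 0 = 4, and there is no ∂_1, so H_0 ≅ Z^4.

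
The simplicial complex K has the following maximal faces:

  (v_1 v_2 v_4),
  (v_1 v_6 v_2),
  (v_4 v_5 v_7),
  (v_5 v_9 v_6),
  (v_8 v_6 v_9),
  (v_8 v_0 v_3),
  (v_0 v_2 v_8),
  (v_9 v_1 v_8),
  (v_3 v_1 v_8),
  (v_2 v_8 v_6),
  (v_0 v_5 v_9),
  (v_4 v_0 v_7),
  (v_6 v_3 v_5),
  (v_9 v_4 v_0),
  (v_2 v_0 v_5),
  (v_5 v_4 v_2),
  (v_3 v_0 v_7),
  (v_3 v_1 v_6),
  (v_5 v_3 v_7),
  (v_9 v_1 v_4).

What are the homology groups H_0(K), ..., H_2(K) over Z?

We work with the vertex ordering v_0 < v_1 < v_2 < v_3 < v_4 < v_5 < v_6 < v_7 < v_8 < v_9. The simplices of K, each written with vertices in increasing order, are:

  0-simplices (10): [v_0], [v_1], [v_2], [v_3], [v_4], [v_5], [v_6], [v_7], [v_8], [v_9]
  1-simplices (30): (30 of them)
  2-simplices (20): (20 of them)

giving chain groups C_0 ≅ Z^10, C_1 ≅ Z^30, C_2 ≅ Z^20.

∂_1: C_1 → C_0 maps an edge to its endpoints' difference, ∂[p,q] = q − p.
As a 10×30 matrix over Z this has rank 9, with invariant factors (1,1,1,1,1,1,1,1,1).

∂_2: C_2 → C_1 acts by ∂[p,q,r] = [q,r] − [p,r] + [p,q]. For instance
  ∂[v_0,v_3,v_8] = [v_3,v_8] − [v_0,v_8] + [v_0,v_3],
  ∂[v_0,v_5,v_9] = [v_5,v_9] − [v_0,v_9] + [v_0,v_5].
This gives a 30×20 integer matrix of rank 20; reducing to Smith normal form yields diagonal entries (1,1,1,1,1,1,1,1,1,1,1,1,1,1,1,1,1,1,1,2).

Computing H_k = (kernel of ∂_k) / (image of ∂_{k+1}):

  H_0: rank C_0 − rank ∂_1 = 10 − 9 = 1, and the invariant factors of ∂_1 are all 1, so H_0 ≅ Z.
  H_1: rank ker ∂_1 − rank ∂_2 = (30 − 9) − 20 = 1, and ∂_2 has invariant factor 2 > 1, so H_1 ≅ Z ⊕ Z_2.
  H_2: rank ker ∂_2 − rank ∂_3 = (20 − 20) − 0 = 0, and there is no ∂_3, so H_2 ≅ 0.

As a check, the Euler characteristic is 10 − 30 + 20 = 0, which agrees with 1 − 1 + 0 = 0.
(K is a triangulation of the Klein bottle.)

H_0 ≅ Z,  H_1 ≅ Z ⊕ Z_2,  H_2 = 0.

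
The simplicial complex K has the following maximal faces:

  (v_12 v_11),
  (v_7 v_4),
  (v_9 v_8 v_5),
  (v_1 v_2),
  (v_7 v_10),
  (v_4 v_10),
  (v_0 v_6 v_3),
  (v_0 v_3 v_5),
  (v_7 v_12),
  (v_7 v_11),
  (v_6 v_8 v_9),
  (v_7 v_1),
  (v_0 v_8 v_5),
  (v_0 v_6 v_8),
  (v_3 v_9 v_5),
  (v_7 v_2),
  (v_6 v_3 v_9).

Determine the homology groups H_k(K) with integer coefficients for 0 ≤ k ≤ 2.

Order the vertices as v_0 < v_1 < v_2 < v_3 < v_4 < v_5 < v_6 < v_7 < v_8 < v_9 < v_10 < v_11 < v_12. Listing each simplex with vertices in this order, K has dimension 2 with simplices:

  0-simplices (13): [v_0], [v_1], [v_2], [v_3], [v_4], [v_5], [v_6], [v_7], [v_8], [v_9], [v_10], [v_11], [v_12]
  1-simplices (21): (21 of them)
  2-simplices (8): [v_0,v_3,v_5], [v_0,v_3,v_6], [v_0,v_5,v_8], [v_0,v_6,v_8], [v_3,v_5,v_9], [v_3,v_6,v_9], [v_5,v_8,v_9], [v_6,v_8,v_9]

giving chain groups C_0 ≅ Z^13, C_1 ≅ Z^21, C_2 ≅ Z^8.

Boundary ∂_1: C_1 → C_0 is given by ∂[p,q] = [q] − [p]. For instance
  ∂[v_4,v_7] = [v_7] − [v_4].
As a 13×21 matrix over Z this has rank 11, with invariant factors (1,1,1,1,1,1,1,1,1,1,1).

The boundary map ∂_2: C_2 → C_1 maps a triangle to the signed sum of its edges. For instance
  ∂[v_0,v_5,v_8] = [v_5,v_8] − [v_0,v_8] + [v_0,v_5],
  ∂[v_3,v_5,v_9] = [v_5,v_9] − [v_3,v_9] + [v_3,v_5].
As a 21×8 matrix over Z this has rank 7, with invariant factors (1,1,1,1,1,1,1).

Computing H_k = (kernel of ∂_k) / (image of ∂_{k+1}):

  H_0: rank C_0 − rank ∂_1 = 13 − 11 = 2, and the invariant factors of ∂_1 are all 1, so H_0 ≅ Z^2.
  H_1: rank ker ∂_1 − rank ∂_2 = (21 − 11) − 7 = 3, and the invariant factors of ∂_2 are all 1, so H_1 ≅ Z^3.
  H_2: rank ker ∂_2 − rank ∂_3 = (8 − 7) − 0 = 1, and there is no ∂_3, so H_2 ≅ Z.

(K is a triangulation of the disjoint union of the 2-sphere S^2 and a wedge of 3 circles.)

H_0 ≅ Z^2,  H_1 ≅ Z^3,  H_2 ≅ Z.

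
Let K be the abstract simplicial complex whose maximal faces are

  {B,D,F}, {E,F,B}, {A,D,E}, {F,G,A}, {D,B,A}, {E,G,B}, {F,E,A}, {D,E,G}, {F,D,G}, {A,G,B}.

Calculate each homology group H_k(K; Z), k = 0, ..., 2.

Order the vertices as A < B < D < E < F < G. Listing each simplex with vertices in this order, K has dimension 2 with simplices:

  0-simplices (6): A, B, D, E, F, G
  1-simplices (15): AB, AD, AE, AF, AG, BD, BE, BF, BG, DE, DF, DG, EF, EG, FG
  2-simplices (10): ABD, ABG, ADE, AEF, AFG, BDF, BEF, BEG, DEG, DFG

Hence C_0 ≅ Z^6, C_1 ≅ Z^15, C_2 ≅ Z^10.

∂_1: C_1 → C_0 maps an edge to its endpoints' difference, ∂[p,q] = q − p. For instance
  ∂BE = E − B.
The 6×15 boundary matrix has rank 5 and Smith normal form diag(1,1,1,1,1).

The boundary map ∂_2: C_2 → C_1 maps a triangle to the signed sum of its edges. For instance
  ∂AFG = FG − AG + AF,
  ∂ABD = BD − AD + AB.
This gives a 15×10 integer matrix of rank 10; reducing to Smith normal form yields diagonal entries (1,1,1,1,1,1,1,1,1,2).

From H_k ≅ ker(∂_k) / im(∂_{k+1}) we obtain:

  H_0: rank C_0 − rank ∂_1 = 6 − 5 = 1, and the invariant factors of ∂_1 are all 1, so H_0 = Z.
  H_1: rank ker ∂_1 − rank ∂_2 = (15 − 5) − 10 = 0, and ∂_2 has invariant factor 2 > 1, so H_1 = Z/2Z.
  H_2: rank ker ∂_2 − rank ∂_3 = (10 − 10) − 0 = 0, and there is no ∂_3, so H_2 = 0.

H_0 = Z,  H_1 = Z/2Z,  H_2 = 0.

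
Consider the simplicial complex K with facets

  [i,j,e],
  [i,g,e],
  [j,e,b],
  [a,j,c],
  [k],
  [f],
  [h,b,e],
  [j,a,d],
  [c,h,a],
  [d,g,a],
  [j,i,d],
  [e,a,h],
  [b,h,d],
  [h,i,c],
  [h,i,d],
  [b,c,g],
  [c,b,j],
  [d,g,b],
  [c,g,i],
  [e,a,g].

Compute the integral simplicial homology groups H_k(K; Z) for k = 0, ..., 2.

Order the vertices as a < b < c < d < e < f < g < h < i < j < k. Listing each simplex with vertices in this order, K has dimension 2 with simplices:

  0-simplices (11): a, b, c, d, e, f, g, h, i, j, k
  1-simplices (27): ac, ad, ae, ag, ah, aj, bc, bd, be, bg, bh, bj, cg, ch, ci, cj, dg, dh, di, dj, eg, eh, ei, ej, gi, hi, ij
  2-simplices (18): ach, acj, adg, adj, aeg, aeh, bcg, bcj, bdg, bdh, beh, bej, cgi, chi, dhi, dij, egi, eij

giving chain groups C_0 ≅ Z^11, C_1 ≅ Z^27, C_2 ≅ Z^18.

Boundary ∂_1: C_1 → C_0 is given by ∂[p,q] = [q] − [p].
This gives a 11×27 integer matrix of rank 8; reducing to Smith normal form yields diagonal entries (1,1,1,1,1,1,1,1).

The boundary map ∂_2: C_2 → C_1 sends each 2-simplex [p,q,r] to [q,r] − [p,r] + [p,q]. For instance
  ∂eij = ij − ej + ei,
  ∂aeg = eg − ag + ae.
The resulting 27×18 matrix has rank 17, and its Smith normal form has invariant factors (1,1,1,1,1,1,1,1,1,1,1,1,1,1,1,1,1).

Now H_k = ker ∂_k / im ∂_{k+1}, so:

  H_0: rank C_0 − rank ∂_1 = 11 − 8 = 3, and the invariant factors of ∂_1 are all 1, so H_0 ≅ Z^3.
  H_1: rank ker ∂_1 − rank ∂_2 = (27 − 8) − 17 = 2, and the invariant factors of ∂_2 are all 1, so H_1 ≅ Z^2.
  H_2: rank ker ∂_2 − rank ∂_3 = (18 − 17) − 0 = 1, and there is no ∂_3, so H_2 ≅ Z.

H_0 ≅ Z^3,  H_1 ≅ Z^2,  H_2 ≅ Z.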